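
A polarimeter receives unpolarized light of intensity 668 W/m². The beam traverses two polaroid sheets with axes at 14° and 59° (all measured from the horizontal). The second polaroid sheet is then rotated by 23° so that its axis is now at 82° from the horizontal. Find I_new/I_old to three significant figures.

Before rotation:
Unpolarized light through the first polarizer → I₁ = ½ I₀, now polarized at 14°.
I₂ = I₁ cos²(59° − 14°) = 0.5 I₀ · cos²(45°) = 0.25 I₀.
After rotation:
Unpolarized light through the first polarizer → I₁ = ½ I₀, now polarized at 14°.
I₂ = I₁ cos²(82° − 14°) = 0.5 I₀ · cos²(68°) = 0.07017 I₀.
Ratio = 0.07017 / 0.25 = 0.2807.

I_new/I_old ≈ 0.281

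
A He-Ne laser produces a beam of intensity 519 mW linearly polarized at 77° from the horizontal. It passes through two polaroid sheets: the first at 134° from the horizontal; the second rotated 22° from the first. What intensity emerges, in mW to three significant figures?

I₁ = 519 mW · cos²(57°) = 154 mW.
I₂ = I₁ · cos²(22°) = 154 · 0.8597 = 132.3 mW.

I ≈ 132 mW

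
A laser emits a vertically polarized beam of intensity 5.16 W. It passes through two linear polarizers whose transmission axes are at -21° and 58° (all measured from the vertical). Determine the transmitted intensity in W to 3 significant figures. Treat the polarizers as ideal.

I₁ = 5.16 W · cos²(21°) = 4.497 W.
I₂ = I₁ · cos²(79°) = 4.497 · 0.03641 = 0.1637 W.

I ≈ 0.164 W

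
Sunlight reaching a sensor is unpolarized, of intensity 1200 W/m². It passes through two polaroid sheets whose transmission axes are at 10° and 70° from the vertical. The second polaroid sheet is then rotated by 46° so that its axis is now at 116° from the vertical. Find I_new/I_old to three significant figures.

I_new/I_old ≈ 0.304

Before rotation:
Unpolarized light through the first polarizer → I₁ = ½ I₀, now polarized at 10°.
I₂ = I₁ cos²(70° − 10°) = 0.5 I₀ · cos²(60°) = 0.125 I₀.
After rotation:
Unpolarized light through the first polarizer → I₁ = ½ I₀, now polarized at 10°.
Angle between axes 1 and 2: 74°. I₂ = 0.5 I₀ · cos²(74°) = 0.03799 I₀.
Ratio = 0.03799 / 0.125 = 0.3039.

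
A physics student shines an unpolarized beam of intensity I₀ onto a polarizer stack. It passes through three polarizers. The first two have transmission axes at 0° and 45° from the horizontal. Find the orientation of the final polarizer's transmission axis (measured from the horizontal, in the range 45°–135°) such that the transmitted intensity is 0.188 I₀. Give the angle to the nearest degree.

θ ≈ 75°

Unpolarized light through the first polarizer → I₁ = ½ I₀, now polarized at 0°.
I₂ = I₁ cos²(45° − 0°) = 0.5 I₀ · cos²(45°) = 0.25 I₀.
Need I₃/I₀ = 0.188, so cos²(θ − 45°) = 0.188 / 0.25 = 0.752.
θ − 45° = arccos(√0.752) = 29.9°, giving θ ≈ 45 + 29.9 = 74.9°.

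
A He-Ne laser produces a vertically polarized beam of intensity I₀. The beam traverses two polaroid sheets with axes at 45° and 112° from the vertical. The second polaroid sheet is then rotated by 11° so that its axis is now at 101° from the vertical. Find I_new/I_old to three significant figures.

Before rotation:
By Malus's law, I₁ = I₀ cos²(45° − 0°) = I₀ cos²(45°) = 0.5 I₀.
I₂ = I₁ cos²(112° − 45°) = 0.5 I₀ · cos²(67°) = 0.07634 I₀.
After rotation:
I₁ = I₀ cos²(45° − 0°) = I₀ cos²(45°) = 0.5 I₀.
I₂ = I₁ cos²(101° − 45°) = 0.5 I₀ · cos²(56°) = 0.1563 I₀.
Ratio = 0.1563 / 0.07634 = 2.048.

I_new/I_old ≈ 2.05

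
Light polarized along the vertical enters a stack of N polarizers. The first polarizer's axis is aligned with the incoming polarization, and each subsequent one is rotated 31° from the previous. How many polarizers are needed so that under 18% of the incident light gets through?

N = 7

First polarizer is aligned with the polarization: full transmission.
Each further stage multiplies by cos²(31°) = 0.7347.
After N polarizers: T = 0.7347^(N−1). Require T < 0.18 ⇒ N−1 > ln(0.18)/ln(0.7347) = 5.56, so N−1 ≥ 6 and N = 7.
Check: N=7 gives T = 0.1573 < 0.18; N=6 gives T = 0.2141.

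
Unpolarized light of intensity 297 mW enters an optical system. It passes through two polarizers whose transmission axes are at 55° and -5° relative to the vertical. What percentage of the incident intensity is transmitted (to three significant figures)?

Unpolarized light through the first polarizer → I₁ = 297 mW/2 = 148.5 mW, polarized at 55°.
I₂ = I₁ · cos²(60°) = 148.5 · 0.25 = 37.13 mW.
That is 12.5% of the incident intensity.

≈ 12.5%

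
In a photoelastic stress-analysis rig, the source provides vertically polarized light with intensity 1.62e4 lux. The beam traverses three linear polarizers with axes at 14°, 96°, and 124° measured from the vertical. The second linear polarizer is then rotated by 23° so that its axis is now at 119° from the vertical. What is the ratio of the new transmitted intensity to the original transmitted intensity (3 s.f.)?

I_new/I_old ≈ 4.40

Before rotation:
I₁ = I₀ cos²(14° − 0°) = I₀ cos²(14°) = 0.9415 I₀.
I₂ = I₁ cos²(96° − 14°) = 0.9415 I₀ · cos²(82°) = 0.01824 I₀.
I₃ = I₂ cos²(124° − 96°) = 0.01824 I₀ · cos²(28°) = 0.01422 I₀.
After rotation:
I₁ = I₀ cos²(14° − 0°) = I₀ cos²(14°) = 0.9415 I₀.
Angle between axes 1 and 2: 75°. I₂ = 0.9415 I₀ · cos²(75°) = 0.06307 I₀.
I₃ = I₂ cos²(124° − 119°) = 0.06307 I₀ · cos²(5°) = 0.06259 I₀.
Ratio = 0.06259 / 0.01422 = 4.403.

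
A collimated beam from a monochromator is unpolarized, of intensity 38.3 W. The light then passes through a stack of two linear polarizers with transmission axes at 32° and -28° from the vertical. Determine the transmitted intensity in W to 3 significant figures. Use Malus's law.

I ≈ 4.79 W

Unpolarized light through the first polarizer → I₁ = 38.3 W/2 = 19.15 W, polarized at 32°.
I₂ = I₁ · cos²(60°) = 19.15 · 0.25 = 4.788 W.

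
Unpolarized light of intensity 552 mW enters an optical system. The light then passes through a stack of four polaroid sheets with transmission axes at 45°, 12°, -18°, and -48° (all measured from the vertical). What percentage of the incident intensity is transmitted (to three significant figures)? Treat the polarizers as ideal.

≈ 19.8%

Unpolarized light through the first polarizer → I₁ = 552 mW/2 = 276 mW, polarized at 45°.
I₂ = I₁ · cos²(33°) = 276 · 0.7034 = 194.1 mW.
I₃ = I₂ · cos²(30°) = 194.1 · 0.75 = 145.6 mW.
I₄ = I₃ · cos²(30°) = 145.6 · 0.75 = 109.2 mW.
That is 19.78% of the incident intensity.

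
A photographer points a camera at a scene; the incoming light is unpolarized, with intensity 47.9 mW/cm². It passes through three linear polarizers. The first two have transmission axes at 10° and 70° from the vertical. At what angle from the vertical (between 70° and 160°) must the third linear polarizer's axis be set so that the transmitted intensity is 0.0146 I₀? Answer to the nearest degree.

θ ≈ 140°

Unpolarized light through the first polarizer → I₁ = ½ I₀, now polarized at 10°.
I₂ = I₁ cos²(70° − 10°) = 0.5 I₀ · cos²(60°) = 0.125 I₀.
Need I₃/I₀ = 0.0146, so cos²(θ − 70°) = 0.0146 / 0.125 = 0.1168.
θ − 70° = arccos(√0.1168) = 70.0°, giving θ ≈ 70 + 70.0 = 140.0°.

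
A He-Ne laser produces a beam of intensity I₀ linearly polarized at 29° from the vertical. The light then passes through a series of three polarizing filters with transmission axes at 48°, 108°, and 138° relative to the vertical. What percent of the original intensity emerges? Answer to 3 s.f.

I₁ = I₀ cos²(48° − 29°) = I₀ cos²(19°) = 0.894 I₀.
I₂ = I₁ cos²(108° − 48°) = 0.894 I₀ · cos²(60°) = 0.2235 I₀.
I₃ = I₂ cos²(138° − 108°) = 0.2235 I₀ · cos²(30°) = 0.1676 I₀.
That is 16.76% of the incident intensity.

≈ 16.8%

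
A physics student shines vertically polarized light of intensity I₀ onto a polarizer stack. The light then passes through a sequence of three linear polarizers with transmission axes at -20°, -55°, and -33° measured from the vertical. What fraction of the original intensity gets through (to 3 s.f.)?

I₁ = I₀ cos²(-20° − 0°) = I₀ cos²(20°) = 0.883 I₀.
I₂ = I₁ cos²(-55° + 20°) = 0.883 I₀ · cos²(35°) = 0.5925 I₀.
I₃ = I₂ cos²(-33° + 55°) = 0.5925 I₀ · cos²(22°) = 0.5094 I₀.
Transmitted fraction = 0.5094.

≈ 0.509 I₀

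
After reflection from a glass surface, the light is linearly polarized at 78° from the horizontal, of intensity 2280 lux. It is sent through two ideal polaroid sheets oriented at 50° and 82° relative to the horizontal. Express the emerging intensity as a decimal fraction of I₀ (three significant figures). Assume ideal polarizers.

I/I₀ ≈ 0.561

By Malus's law, I₁ = 2280 lux · cos²(28°) = 1777 lux.
I₂ = I₁ · cos²(32°) = 1777 · 0.7192 = 1278 lux.
Transmitted fraction = 0.5607.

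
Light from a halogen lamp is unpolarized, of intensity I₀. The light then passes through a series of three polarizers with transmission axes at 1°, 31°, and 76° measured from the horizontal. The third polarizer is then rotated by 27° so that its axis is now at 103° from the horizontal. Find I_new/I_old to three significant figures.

I_new/I_old ≈ 0.191

Before rotation:
Unpolarized light through the first polarizer → I₁ = ½ I₀, now polarized at 1°.
I₂ = I₁ cos²(31° − 1°) = 0.5 I₀ · cos²(30°) = 0.375 I₀.
I₃ = I₂ cos²(76° − 31°) = 0.375 I₀ · cos²(45°) = 0.1875 I₀.
After rotation:
Unpolarized light through the first polarizer → I₁ = ½ I₀, now polarized at 1°.
I₂ = I₁ cos²(31° − 1°) = 0.5 I₀ · cos²(30°) = 0.375 I₀.
I₃ = I₂ cos²(103° − 31°) = 0.375 I₀ · cos²(72°) = 0.03581 I₀.
Ratio = 0.03581 / 0.1875 = 0.191.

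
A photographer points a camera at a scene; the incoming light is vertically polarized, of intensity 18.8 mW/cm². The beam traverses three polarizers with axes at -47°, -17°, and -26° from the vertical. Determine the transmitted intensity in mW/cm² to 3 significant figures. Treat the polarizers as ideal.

I ≈ 6.40 mW/cm²

I₁ = 18.8 mW/cm² · cos²(47°) = 8.744 mW/cm².
I₂ = I₁ · cos²(30°) = 8.744 · 0.75 = 6.558 mW/cm².
I₃ = I₂ · cos²(9°) = 6.558 · 0.9755 = 6.398 mW/cm².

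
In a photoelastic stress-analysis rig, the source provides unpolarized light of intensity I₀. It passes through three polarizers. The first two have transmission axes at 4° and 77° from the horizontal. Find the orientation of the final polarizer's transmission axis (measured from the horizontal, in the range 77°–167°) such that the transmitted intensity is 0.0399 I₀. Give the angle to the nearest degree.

Unpolarized light through the first polarizer → I₁ = ½ I₀, now polarized at 4°.
I₂ = I₁ cos²(77° − 4°) = 0.5 I₀ · cos²(73°) = 0.04274 I₀.
Need I₃/I₀ = 0.0399, so cos²(θ − 77°) = 0.0399 / 0.04274 = 0.9335.
θ − 77° = arccos(√0.9335) = 14.9°, giving θ ≈ 77 + 14.9 = 91.9°.

θ ≈ 92°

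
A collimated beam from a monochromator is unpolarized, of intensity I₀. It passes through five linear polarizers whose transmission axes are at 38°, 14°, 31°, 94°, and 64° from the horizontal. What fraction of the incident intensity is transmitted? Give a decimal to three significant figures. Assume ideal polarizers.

≈ 0.0590 I₀

Unpolarized light through the first polarizer → I₁ = ½ I₀, now polarized at 38°.
I₂ = I₁ cos²(14° − 38°) = 0.5 I₀ · cos²(24°) = 0.4173 I₀.
I₃ = I₂ cos²(31° − 14°) = 0.4173 I₀ · cos²(17°) = 0.3816 I₀.
I₄ = I₃ cos²(94° − 31°) = 0.3816 I₀ · cos²(63°) = 0.07865 I₀.
I₅ = I₄ cos²(64° − 94°) = 0.07865 I₀ · cos²(30°) = 0.05899 I₀.
Transmitted fraction = 0.05899.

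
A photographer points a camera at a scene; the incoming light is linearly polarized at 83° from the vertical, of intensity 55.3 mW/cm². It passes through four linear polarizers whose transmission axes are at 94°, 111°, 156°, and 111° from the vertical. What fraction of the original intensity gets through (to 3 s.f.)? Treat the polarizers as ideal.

By Malus's law, I₁ = 55.3 mW/cm² · cos²(11°) = 53.29 mW/cm².
I₂ = I₁ · cos²(17°) = 53.29 · 0.9145 = 48.73 mW/cm².
I₃ = I₂ · cos²(45°) = 48.73 · 0.5 = 24.37 mW/cm².
I₄ = I₃ · cos²(45°) = 24.37 · 0.5 = 12.18 mW/cm².
Transmitted fraction = 0.2203.

I/I₀ ≈ 0.220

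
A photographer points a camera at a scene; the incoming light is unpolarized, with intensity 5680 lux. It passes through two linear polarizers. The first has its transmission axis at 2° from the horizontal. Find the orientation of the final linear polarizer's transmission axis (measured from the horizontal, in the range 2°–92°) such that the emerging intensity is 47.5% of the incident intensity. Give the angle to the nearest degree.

θ ≈ 15°

Unpolarized light through the first polarizer → I₁ = ½ I₀, now polarized at 2°.
Need I₂/I₀ = 0.475, so cos²(θ − 2°) = 0.475 / 0.5 = 0.95.
θ − 2° = arccos(√0.95) = 12.9°, giving θ ≈ 2 + 12.9 = 14.9°.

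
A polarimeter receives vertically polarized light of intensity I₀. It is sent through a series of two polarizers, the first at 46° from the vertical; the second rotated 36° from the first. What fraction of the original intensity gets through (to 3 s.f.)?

I₁ = I₀ cos²(46° − 0°) = I₀ cos²(46°) = 0.4826 I₀.
I₂ = I₁ cos²(36°) = 0.4826 · 0.6545 I₀ = 0.3158 I₀.
Transmitted fraction = 0.3158.

≈ 0.316 I₀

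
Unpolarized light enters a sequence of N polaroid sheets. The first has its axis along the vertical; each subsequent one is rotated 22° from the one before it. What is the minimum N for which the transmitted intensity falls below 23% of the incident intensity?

N = 7

First polarizer halves the unpolarized light: factor 1/2.
Each further stage multiplies by cos²(22°) = 0.8597.
After N polarizers: T = 0.5·0.8597^(N−1). Require T < 0.23 ⇒ N−1 > ln(0.23/0.5)/ln(0.8597) = 5.14, so N−1 ≥ 6 and N = 7.
Check: N=7 gives T = 0.2018 < 0.23; N=6 gives T = 0.2348.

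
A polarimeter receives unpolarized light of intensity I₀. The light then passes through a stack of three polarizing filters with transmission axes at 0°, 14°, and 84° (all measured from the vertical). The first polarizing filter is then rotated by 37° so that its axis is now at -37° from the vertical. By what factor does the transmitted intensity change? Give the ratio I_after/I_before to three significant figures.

Before rotation:
Unpolarized light through the first polarizer → I₁ = ½ I₀, now polarized at 0°.
I₂ = I₁ cos²(14° − 0°) = 0.5 I₀ · cos²(14°) = 0.4707 I₀.
I₃ = I₂ cos²(84° − 14°) = 0.4707 I₀ · cos²(70°) = 0.05507 I₀.
After rotation:
Unpolarized light through the first polarizer → I₁ = ½ I₀, now polarized at -37°.
I₂ = I₁ cos²(14° + 37°) = 0.5 I₀ · cos²(51°) = 0.198 I₀.
I₃ = I₂ cos²(84° − 14°) = 0.198 I₀ · cos²(70°) = 0.02316 I₀.
Ratio = 0.02316 / 0.05507 = 0.4207.

I_new/I_old ≈ 0.421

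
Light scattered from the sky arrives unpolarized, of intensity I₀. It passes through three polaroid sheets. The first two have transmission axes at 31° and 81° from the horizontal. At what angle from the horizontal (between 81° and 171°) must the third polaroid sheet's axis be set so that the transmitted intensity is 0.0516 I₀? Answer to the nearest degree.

Unpolarized light through the first polarizer → I₁ = ½ I₀, now polarized at 31°.
I₂ = I₁ cos²(81° − 31°) = 0.5 I₀ · cos²(50°) = 0.2066 I₀.
Need I₃/I₀ = 0.0516, so cos²(θ − 81°) = 0.0516 / 0.2066 = 0.2498.
θ − 81° = arccos(√0.2498) = 60.0°, giving θ ≈ 81 + 60.0 = 141.0°.

θ ≈ 141°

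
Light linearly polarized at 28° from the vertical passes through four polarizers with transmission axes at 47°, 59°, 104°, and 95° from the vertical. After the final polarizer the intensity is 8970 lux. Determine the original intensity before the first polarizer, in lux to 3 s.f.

I₀ ≈ 2.15e4 lux

By Malus's law, I₁ = I₀ cos²(47° − 28°) = I₀ cos²(19°) = 0.894 I₀.
I₂ = I₁ cos²(59° − 47°) = 0.894 I₀ · cos²(12°) = 0.8554 I₀.
I₃ = I₂ cos²(104° − 59°) = 0.8554 I₀ · cos²(45°) = 0.4277 I₀.
I₄ = I₃ cos²(95° − 104°) = 0.4277 I₀ · cos²(9°) = 0.4172 I₀.
So 8970 lux = 0.4172 I₀, giving I₀ = 8970/0.4172 = 2.15e+04 lux.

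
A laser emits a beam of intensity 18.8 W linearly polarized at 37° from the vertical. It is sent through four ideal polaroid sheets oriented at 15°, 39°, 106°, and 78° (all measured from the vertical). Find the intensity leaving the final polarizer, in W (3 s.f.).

I ≈ 1.61 W

I₁ = 18.8 W · cos²(22°) = 16.16 W.
I₂ = I₁ · cos²(24°) = 16.16 · 0.8346 = 13.49 W.
I₃ = I₂ · cos²(67°) = 13.49 · 0.1527 = 2.059 W.
I₄ = I₃ · cos²(28°) = 2.059 · 0.7796 = 1.605 W.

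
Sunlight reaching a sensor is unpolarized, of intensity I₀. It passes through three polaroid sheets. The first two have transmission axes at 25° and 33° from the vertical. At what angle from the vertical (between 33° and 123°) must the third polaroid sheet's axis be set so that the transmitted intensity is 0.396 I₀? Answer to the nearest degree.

θ ≈ 59°

Unpolarized light through the first polarizer → I₁ = ½ I₀, now polarized at 25°.
I₂ = I₁ cos²(33° − 25°) = 0.5 I₀ · cos²(8°) = 0.4903 I₀.
Need I₃/I₀ = 0.396, so cos²(θ − 33°) = 0.396 / 0.4903 = 0.8076.
θ − 33° = arccos(√0.8076) = 26.0°, giving θ ≈ 33 + 26.0 = 59.0°.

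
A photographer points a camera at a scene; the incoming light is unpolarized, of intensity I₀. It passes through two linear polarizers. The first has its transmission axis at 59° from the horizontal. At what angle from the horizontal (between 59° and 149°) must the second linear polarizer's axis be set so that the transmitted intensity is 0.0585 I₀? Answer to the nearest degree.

θ ≈ 129°

Unpolarized light through the first polarizer → I₁ = ½ I₀, now polarized at 59°.
Need I₂/I₀ = 0.0585, so cos²(θ − 59°) = 0.0585 / 0.5 = 0.117.
θ − 59° = arccos(√0.117) = 70.0°, giving θ ≈ 59 + 70.0 = 129.0°.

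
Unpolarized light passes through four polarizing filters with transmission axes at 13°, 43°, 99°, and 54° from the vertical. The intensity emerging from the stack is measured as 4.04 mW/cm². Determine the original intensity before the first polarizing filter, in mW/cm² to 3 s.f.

Unpolarized light through the first polarizer → I₁ = ½ I₀, now polarized at 13°.
I₂ = I₁ cos²(43° − 13°) = 0.5 I₀ · cos²(30°) = 0.375 I₀.
I₃ = I₂ cos²(99° − 43°) = 0.375 I₀ · cos²(56°) = 0.1173 I₀.
I₄ = I₃ cos²(54° − 99°) = 0.1173 I₀ · cos²(45°) = 0.05863 I₀.
So 4.04 mW/cm² = 0.05863 I₀, giving I₀ = 4.04/0.05863 = 68.91 mW/cm².

I₀ ≈ 68.9 mW/cm²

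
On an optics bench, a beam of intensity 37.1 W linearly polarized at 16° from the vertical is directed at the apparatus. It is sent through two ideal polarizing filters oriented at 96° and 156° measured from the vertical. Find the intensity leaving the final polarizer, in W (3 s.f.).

I ≈ 0.280 W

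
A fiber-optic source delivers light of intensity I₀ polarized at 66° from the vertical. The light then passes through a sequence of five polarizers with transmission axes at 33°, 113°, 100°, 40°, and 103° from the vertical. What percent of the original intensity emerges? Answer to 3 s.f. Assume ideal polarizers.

≈ 0.104%

I₁ = I₀ cos²(33° − 66°) = I₀ cos²(33°) = 0.7034 I₀.
I₂ = I₁ cos²(113° − 33°) = 0.7034 I₀ · cos²(80°) = 0.02121 I₀.
I₃ = I₂ cos²(100° − 113°) = 0.02121 I₀ · cos²(13°) = 0.02014 I₀.
I₄ = I₃ cos²(40° − 100°) = 0.02014 I₀ · cos²(60°) = 0.005034 I₀.
I₅ = I₄ cos²(103° − 40°) = 0.005034 I₀ · cos²(63°) = 0.001038 I₀.
That is 0.1038% of the incident intensity.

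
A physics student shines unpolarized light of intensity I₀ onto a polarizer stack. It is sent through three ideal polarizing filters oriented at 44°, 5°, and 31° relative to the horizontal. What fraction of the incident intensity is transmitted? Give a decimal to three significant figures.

Unpolarized light through the first polarizer → I₁ = ½ I₀, now polarized at 44°.
I₂ = I₁ cos²(5° − 44°) = 0.5 I₀ · cos²(39°) = 0.302 I₀.
I₃ = I₂ cos²(31° − 5°) = 0.302 I₀ · cos²(26°) = 0.2439 I₀.
Transmitted fraction = 0.2439.

≈ 0.244 I₀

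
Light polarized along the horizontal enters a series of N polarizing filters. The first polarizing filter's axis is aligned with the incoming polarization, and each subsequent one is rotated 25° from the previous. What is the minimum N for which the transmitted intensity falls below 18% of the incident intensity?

N = 10

First polarizer is aligned with the polarization: full transmission.
Each further stage multiplies by cos²(25°) = 0.8214.
After N polarizers: T = 0.8214^(N−1). Require T < 0.18 ⇒ N−1 > ln(0.18)/ln(0.8214) = 8.72, so N−1 ≥ 9 and N = 10.
Check: N=10 gives T = 0.1702 < 0.18; N=9 gives T = 0.2072.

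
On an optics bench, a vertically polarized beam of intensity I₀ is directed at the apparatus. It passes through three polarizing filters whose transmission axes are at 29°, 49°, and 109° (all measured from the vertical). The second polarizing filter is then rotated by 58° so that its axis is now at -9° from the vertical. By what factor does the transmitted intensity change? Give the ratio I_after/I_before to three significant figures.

Before rotation:
By Malus's law, I₁ = I₀ cos²(29° − 0°) = I₀ cos²(29°) = 0.765 I₀.
I₂ = I₁ cos²(49° − 29°) = 0.765 I₀ · cos²(20°) = 0.6755 I₀.
I₃ = I₂ cos²(109° − 49°) = 0.6755 I₀ · cos²(60°) = 0.1689 I₀.
After rotation:
I₁ = I₀ cos²(29° − 0°) = I₀ cos²(29°) = 0.765 I₀.
I₂ = I₁ cos²(-9° − 29°) = 0.765 I₀ · cos²(38°) = 0.475 I₀.
Angle between axes 2 and 3: 62°. I₃ = 0.475 I₀ · cos²(62°) = 0.1047 I₀.
Ratio = 0.1047 / 0.1689 = 0.62.

I_new/I_old ≈ 0.620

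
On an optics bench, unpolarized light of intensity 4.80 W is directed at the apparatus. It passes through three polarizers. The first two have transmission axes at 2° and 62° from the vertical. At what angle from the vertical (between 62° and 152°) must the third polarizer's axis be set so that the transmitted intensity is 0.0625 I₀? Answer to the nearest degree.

θ ≈ 107°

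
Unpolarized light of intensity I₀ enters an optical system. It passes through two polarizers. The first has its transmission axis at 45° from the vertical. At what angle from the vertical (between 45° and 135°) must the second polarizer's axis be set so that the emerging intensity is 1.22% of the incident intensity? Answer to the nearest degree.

θ ≈ 126°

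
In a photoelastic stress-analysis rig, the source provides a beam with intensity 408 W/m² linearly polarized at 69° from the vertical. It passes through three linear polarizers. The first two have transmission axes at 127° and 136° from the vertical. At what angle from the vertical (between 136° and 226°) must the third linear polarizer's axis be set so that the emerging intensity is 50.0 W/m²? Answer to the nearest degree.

By Malus's law, I₁ = I₀ cos²(127° − 69°) = I₀ cos²(58°) = 0.2808 I₀.
I₂ = I₁ cos²(136° − 127°) = 0.2808 I₀ · cos²(9°) = 0.2739 I₀.
Target fraction: 50.0 / 408 W/m² = 0.1225 of I₀.
Need I₃/I₀ = 0.1225, so cos²(θ − 136°) = 0.1225 / 0.2739 = 0.4474.
θ − 136° = arccos(√0.4474) = 48.0°, giving θ ≈ 136 + 48.0 = 184.0°.

θ ≈ 184°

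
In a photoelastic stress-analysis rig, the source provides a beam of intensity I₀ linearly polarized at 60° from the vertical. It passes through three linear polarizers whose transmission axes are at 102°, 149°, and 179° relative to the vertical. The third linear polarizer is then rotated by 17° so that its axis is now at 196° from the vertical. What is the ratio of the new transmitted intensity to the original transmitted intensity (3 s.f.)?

I_new/I_old ≈ 0.620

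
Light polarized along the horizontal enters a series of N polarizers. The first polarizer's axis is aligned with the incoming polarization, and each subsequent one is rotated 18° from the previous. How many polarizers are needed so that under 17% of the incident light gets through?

First polarizer is aligned with the polarization: full transmission.
Each further stage multiplies by cos²(18°) = 0.9045.
After N polarizers: T = 0.9045^(N−1). Require T < 0.17 ⇒ N−1 > ln(0.17)/ln(0.9045) = 17.66, so N−1 ≥ 18 and N = 19.
Check: N=19 gives T = 0.1642 < 0.17; N=18 gives T = 0.1816.

N = 19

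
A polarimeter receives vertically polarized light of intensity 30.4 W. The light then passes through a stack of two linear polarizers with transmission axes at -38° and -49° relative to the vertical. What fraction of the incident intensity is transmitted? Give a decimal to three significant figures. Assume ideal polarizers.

I₁ = 30.4 W · cos²(38°) = 18.88 W.
I₂ = I₁ · cos²(11°) = 18.88 · 0.9636 = 18.19 W.
Transmitted fraction = 0.5984.

I/I₀ ≈ 0.598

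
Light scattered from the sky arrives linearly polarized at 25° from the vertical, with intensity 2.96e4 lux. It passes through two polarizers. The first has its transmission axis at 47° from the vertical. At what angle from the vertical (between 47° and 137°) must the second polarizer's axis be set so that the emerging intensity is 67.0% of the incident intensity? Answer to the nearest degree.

By Malus's law, I₁ = I₀ cos²(47° − 25°) = I₀ cos²(22°) = 0.8597 I₀.
Need I₂/I₀ = 0.67, so cos²(θ − 47°) = 0.67 / 0.8597 = 0.7794.
θ − 47° = arccos(√0.7794) = 28.0°, giving θ ≈ 47 + 28.0 = 75.0°.

θ ≈ 75°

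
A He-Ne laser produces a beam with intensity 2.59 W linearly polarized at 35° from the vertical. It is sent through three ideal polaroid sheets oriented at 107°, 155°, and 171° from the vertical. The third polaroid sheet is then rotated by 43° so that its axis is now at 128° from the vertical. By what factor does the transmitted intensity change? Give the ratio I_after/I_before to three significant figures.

Before rotation:
By Malus's law, I₁ = I₀ cos²(107° − 35°) = I₀ cos²(72°) = 0.09549 I₀.
I₂ = I₁ cos²(155° − 107°) = 0.09549 I₀ · cos²(48°) = 0.04275 I₀.
I₃ = I₂ cos²(171° − 155°) = 0.04275 I₀ · cos²(16°) = 0.03951 I₀.
After rotation:
I₁ = I₀ cos²(107° − 35°) = I₀ cos²(72°) = 0.09549 I₀.
I₂ = I₁ cos²(155° − 107°) = 0.09549 I₀ · cos²(48°) = 0.04275 I₀.
I₃ = I₂ cos²(128° − 155°) = 0.04275 I₀ · cos²(27°) = 0.03394 I₀.
Ratio = 0.03394 / 0.03951 = 0.8592.

I_new/I_old ≈ 0.859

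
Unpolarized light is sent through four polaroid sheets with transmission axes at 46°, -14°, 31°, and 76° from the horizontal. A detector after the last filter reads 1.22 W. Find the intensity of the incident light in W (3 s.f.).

I₀ ≈ 39.0 W

Unpolarized light through the first polarizer → I₁ = ½ I₀, now polarized at 46°.
I₂ = I₁ cos²(-14° − 46°) = 0.5 I₀ · cos²(60°) = 0.125 I₀.
I₃ = I₂ cos²(31° + 14°) = 0.125 I₀ · cos²(45°) = 0.0625 I₀.
I₄ = I₃ cos²(76° − 31°) = 0.0625 I₀ · cos²(45°) = 0.03125 I₀.
So 1.22 W = 0.03125 I₀, giving I₀ = 1.22/0.03125 = 39.04 W.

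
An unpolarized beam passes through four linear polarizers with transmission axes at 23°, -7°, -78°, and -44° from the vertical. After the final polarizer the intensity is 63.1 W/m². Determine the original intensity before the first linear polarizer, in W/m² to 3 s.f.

Unpolarized light through the first polarizer → I₁ = ½ I₀, now polarized at 23°.
I₂ = I₁ cos²(-7° − 23°) = 0.5 I₀ · cos²(30°) = 0.375 I₀.
I₃ = I₂ cos²(-78° + 7°) = 0.375 I₀ · cos²(71°) = 0.03975 I₀.
I₄ = I₃ cos²(-44° + 78°) = 0.03975 I₀ · cos²(34°) = 0.02732 I₀.
So 63.1 W/m² = 0.02732 I₀, giving I₀ = 63.1/0.02732 = 2310 W/m².

I₀ ≈ 2310 W/m²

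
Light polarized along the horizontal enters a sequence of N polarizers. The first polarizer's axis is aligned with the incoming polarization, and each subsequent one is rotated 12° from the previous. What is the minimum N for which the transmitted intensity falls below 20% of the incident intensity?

First polarizer is aligned with the polarization: full transmission.
Each further stage multiplies by cos²(12°) = 0.9568.
After N polarizers: T = 0.9568^(N−1). Require T < 0.20 ⇒ N−1 > ln(0.20)/ln(0.9568) = 36.42, so N−1 ≥ 37 and N = 38.
Check: N=38 gives T = 0.195 < 0.20; N=37 gives T = 0.2038.

N = 38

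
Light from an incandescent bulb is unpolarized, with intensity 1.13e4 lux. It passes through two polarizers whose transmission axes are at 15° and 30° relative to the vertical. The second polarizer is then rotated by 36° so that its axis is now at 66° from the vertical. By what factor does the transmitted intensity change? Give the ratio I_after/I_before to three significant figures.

I_new/I_old ≈ 0.424

Before rotation:
Unpolarized light through the first polarizer → I₁ = ½ I₀, now polarized at 15°.
I₂ = I₁ cos²(30° − 15°) = 0.5 I₀ · cos²(15°) = 0.4665 I₀.
After rotation:
Unpolarized light through the first polarizer → I₁ = ½ I₀, now polarized at 15°.
I₂ = I₁ cos²(66° − 15°) = 0.5 I₀ · cos²(51°) = 0.198 I₀.
Ratio = 0.198 / 0.4665 = 0.4245.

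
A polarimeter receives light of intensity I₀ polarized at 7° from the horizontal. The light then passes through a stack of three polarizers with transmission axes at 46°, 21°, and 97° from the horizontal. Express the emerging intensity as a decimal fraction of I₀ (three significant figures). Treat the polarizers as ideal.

≈ 0.0290 I₀

By Malus's law, I₁ = I₀ cos²(46° − 7°) = I₀ cos²(39°) = 0.604 I₀.
I₂ = I₁ cos²(21° − 46°) = 0.604 I₀ · cos²(25°) = 0.4961 I₀.
I₃ = I₂ cos²(97° − 21°) = 0.4961 I₀ · cos²(76°) = 0.02903 I₀.
Transmitted fraction = 0.02903.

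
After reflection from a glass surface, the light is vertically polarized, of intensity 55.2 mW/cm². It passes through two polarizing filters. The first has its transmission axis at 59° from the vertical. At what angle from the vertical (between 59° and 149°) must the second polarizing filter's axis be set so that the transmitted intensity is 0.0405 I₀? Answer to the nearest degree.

θ ≈ 126°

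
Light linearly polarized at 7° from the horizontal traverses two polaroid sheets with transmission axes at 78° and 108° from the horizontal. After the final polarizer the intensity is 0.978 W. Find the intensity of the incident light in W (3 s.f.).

By Malus's law, I₁ = I₀ cos²(78° − 7°) = I₀ cos²(71°) = 0.106 I₀.
I₂ = I₁ cos²(108° − 78°) = 0.106 I₀ · cos²(30°) = 0.0795 I₀.
So 0.978 W = 0.0795 I₀, giving I₀ = 0.978/0.0795 = 12.3 W.

I₀ ≈ 12.3 W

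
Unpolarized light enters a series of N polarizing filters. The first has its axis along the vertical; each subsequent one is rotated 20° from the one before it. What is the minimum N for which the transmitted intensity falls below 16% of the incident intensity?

First polarizer halves the unpolarized light: factor 1/2.
Each further stage multiplies by cos²(20°) = 0.883.
After N polarizers: T = 0.5·0.883^(N−1). Require T < 0.16 ⇒ N−1 > ln(0.16/0.5)/ln(0.883) = 9.16, so N−1 ≥ 10 and N = 11.
Check: N=11 gives T = 0.1441 < 0.16; N=10 gives T = 0.1632.

N = 11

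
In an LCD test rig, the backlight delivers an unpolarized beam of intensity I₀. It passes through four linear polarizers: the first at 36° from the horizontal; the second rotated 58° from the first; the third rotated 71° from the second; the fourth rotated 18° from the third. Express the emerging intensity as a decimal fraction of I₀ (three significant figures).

Unpolarized light through the first polarizer → I₁ = ½ I₀, now polarized at 36°.
I₂ = I₁ cos²(58°) = 0.5 · 0.2808 I₀ = 0.1404 I₀.
I₃ = I₂ cos²(71°) = 0.1404 · 0.106 I₀ = 0.01488 I₀.
I₄ = I₃ cos²(18°) = 0.01488 · 0.9045 I₀ = 0.01346 I₀.
Transmitted fraction = 0.01346.

≈ 0.0135 I₀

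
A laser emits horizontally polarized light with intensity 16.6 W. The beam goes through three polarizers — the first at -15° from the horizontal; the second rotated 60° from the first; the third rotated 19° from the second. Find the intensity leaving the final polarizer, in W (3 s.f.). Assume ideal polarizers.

I ≈ 3.46 W

By Malus's law, I₁ = 16.6 W · cos²(15°) = 15.49 W.
I₂ = I₁ · cos²(60°) = 15.49 · 0.25 = 3.872 W.
I₃ = I₂ · cos²(19°) = 3.872 · 0.894 = 3.462 W.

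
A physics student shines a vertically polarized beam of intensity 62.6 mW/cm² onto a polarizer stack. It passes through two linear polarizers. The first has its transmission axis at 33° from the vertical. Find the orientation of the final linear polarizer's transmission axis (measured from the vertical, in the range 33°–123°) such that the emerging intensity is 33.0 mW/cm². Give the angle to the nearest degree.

I₁ = I₀ cos²(33° − 0°) = I₀ cos²(33°) = 0.7034 I₀.
Target fraction: 33.0 / 62.6 mW/cm² = 0.5272 of I₀.
Need I₂/I₀ = 0.5272, so cos²(θ − 33°) = 0.5272 / 0.7034 = 0.7495.
θ − 33° = arccos(√0.7495) = 30.0°, giving θ ≈ 33 + 30.0 = 63.0°.

θ ≈ 63°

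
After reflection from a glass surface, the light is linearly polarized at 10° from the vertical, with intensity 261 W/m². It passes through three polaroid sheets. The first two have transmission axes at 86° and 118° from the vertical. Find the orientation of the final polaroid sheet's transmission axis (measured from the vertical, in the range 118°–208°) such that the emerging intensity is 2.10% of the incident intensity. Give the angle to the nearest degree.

I₁ = I₀ cos²(86° − 10°) = I₀ cos²(76°) = 0.05853 I₀.
I₂ = I₁ cos²(118° − 86°) = 0.05853 I₀ · cos²(32°) = 0.04209 I₀.
Need I₃/I₀ = 0.021, so cos²(θ − 118°) = 0.021 / 0.04209 = 0.4989.
θ − 118° = arccos(√0.4989) = 45.1°, giving θ ≈ 118 + 45.1 = 163.1°.

θ ≈ 163°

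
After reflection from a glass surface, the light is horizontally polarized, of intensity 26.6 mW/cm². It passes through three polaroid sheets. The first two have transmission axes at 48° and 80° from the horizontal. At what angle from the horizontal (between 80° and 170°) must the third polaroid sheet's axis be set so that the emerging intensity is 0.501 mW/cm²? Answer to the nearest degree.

θ ≈ 156°

By Malus's law, I₁ = I₀ cos²(48° − 0°) = I₀ cos²(48°) = 0.4477 I₀.
I₂ = I₁ cos²(80° − 48°) = 0.4477 I₀ · cos²(32°) = 0.322 I₀.
Target fraction: 0.501 / 26.6 mW/cm² = 0.01883 of I₀.
Need I₃/I₀ = 0.01883, so cos²(θ − 80°) = 0.01883 / 0.322 = 0.05849.
θ − 80° = arccos(√0.05849) = 76.0°, giving θ ≈ 80 + 76.0 = 156.0°.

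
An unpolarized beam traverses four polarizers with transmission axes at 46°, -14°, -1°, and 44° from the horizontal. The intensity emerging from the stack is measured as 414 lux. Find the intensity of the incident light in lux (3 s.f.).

Unpolarized light through the first polarizer → I₁ = ½ I₀, now polarized at 46°.
I₂ = I₁ cos²(-14° − 46°) = 0.5 I₀ · cos²(60°) = 0.125 I₀.
I₃ = I₂ cos²(-1° + 14°) = 0.125 I₀ · cos²(13°) = 0.1187 I₀.
I₄ = I₃ cos²(44° + 1°) = 0.1187 I₀ · cos²(45°) = 0.05934 I₀.
So 414 lux = 0.05934 I₀, giving I₀ = 414/0.05934 = 6977 lux.

I₀ ≈ 6980 lux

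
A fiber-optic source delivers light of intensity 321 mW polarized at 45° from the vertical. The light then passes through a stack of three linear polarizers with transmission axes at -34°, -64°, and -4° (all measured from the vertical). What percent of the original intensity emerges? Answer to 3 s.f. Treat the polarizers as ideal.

≈ 0.683%

By Malus's law, I₁ = 321 mW · cos²(79°) = 11.69 mW.
I₂ = I₁ · cos²(30°) = 11.69 · 0.75 = 8.765 mW.
I₃ = I₂ · cos²(60°) = 8.765 · 0.25 = 2.191 mW.
That is 0.6827% of the incident intensity.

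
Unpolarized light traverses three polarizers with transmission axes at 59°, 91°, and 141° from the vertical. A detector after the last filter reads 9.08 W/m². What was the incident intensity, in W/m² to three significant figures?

I₀ ≈ 61.1 W/m²

Unpolarized light through the first polarizer → I₁ = ½ I₀, now polarized at 59°.
I₂ = I₁ cos²(91° − 59°) = 0.5 I₀ · cos²(32°) = 0.3596 I₀.
I₃ = I₂ cos²(141° − 91°) = 0.3596 I₀ · cos²(50°) = 0.1486 I₀.
So 9.08 W/m² = 0.1486 I₀, giving I₀ = 9.08/0.1486 = 61.11 W/m².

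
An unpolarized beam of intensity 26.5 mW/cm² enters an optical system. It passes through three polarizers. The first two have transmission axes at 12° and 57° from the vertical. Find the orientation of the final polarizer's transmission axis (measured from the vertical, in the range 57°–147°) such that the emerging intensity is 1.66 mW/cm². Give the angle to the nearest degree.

θ ≈ 117°

Unpolarized light through the first polarizer → I₁ = ½ I₀, now polarized at 12°.
I₂ = I₁ cos²(57° − 12°) = 0.5 I₀ · cos²(45°) = 0.25 I₀.
Target fraction: 1.66 / 26.5 mW/cm² = 0.06264 of I₀.
Need I₃/I₀ = 0.06264, so cos²(θ − 57°) = 0.06264 / 0.25 = 0.2506.
θ − 57° = arccos(√0.2506) = 60.0°, giving θ ≈ 57 + 60.0 = 117.0°.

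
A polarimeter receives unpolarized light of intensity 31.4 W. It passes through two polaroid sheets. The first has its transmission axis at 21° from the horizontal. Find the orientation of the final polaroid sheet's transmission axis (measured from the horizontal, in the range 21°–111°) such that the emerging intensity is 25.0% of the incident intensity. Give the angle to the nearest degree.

Unpolarized light through the first polarizer → I₁ = ½ I₀, now polarized at 21°.
Need I₂/I₀ = 0.25, so cos²(θ − 21°) = 0.25 / 0.5 = 0.5.
θ − 21° = arccos(√0.5) = 45.0°, giving θ ≈ 21 + 45.0 = 66.0°.

θ ≈ 66°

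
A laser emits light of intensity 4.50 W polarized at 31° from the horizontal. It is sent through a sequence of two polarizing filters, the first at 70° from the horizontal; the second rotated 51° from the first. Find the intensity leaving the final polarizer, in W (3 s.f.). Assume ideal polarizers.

By Malus's law, I₁ = 4.50 W · cos²(39°) = 2.718 W.
I₂ = I₁ · cos²(51°) = 2.718 · 0.396 = 1.076 W.

I ≈ 1.08 W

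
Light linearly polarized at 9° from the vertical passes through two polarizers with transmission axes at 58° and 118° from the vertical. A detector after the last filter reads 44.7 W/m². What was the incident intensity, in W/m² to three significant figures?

I₀ ≈ 415 W/m²

I₁ = I₀ cos²(58° − 9°) = I₀ cos²(49°) = 0.4304 I₀.
I₂ = I₁ cos²(118° − 58°) = 0.4304 I₀ · cos²(60°) = 0.1076 I₀.
So 44.7 W/m² = 0.1076 I₀, giving I₀ = 44.7/0.1076 = 415.4 W/m².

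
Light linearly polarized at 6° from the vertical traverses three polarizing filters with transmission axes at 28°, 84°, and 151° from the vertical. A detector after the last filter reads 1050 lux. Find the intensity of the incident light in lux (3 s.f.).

I₀ ≈ 2.56e4 lux

By Malus's law, I₁ = I₀ cos²(28° − 6°) = I₀ cos²(22°) = 0.8597 I₀.
I₂ = I₁ cos²(84° − 28°) = 0.8597 I₀ · cos²(56°) = 0.2688 I₀.
I₃ = I₂ cos²(151° − 84°) = 0.2688 I₀ · cos²(67°) = 0.04104 I₀.
So 1050 lux = 0.04104 I₀, giving I₀ = 1050/0.04104 = 2.558e+04 lux.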